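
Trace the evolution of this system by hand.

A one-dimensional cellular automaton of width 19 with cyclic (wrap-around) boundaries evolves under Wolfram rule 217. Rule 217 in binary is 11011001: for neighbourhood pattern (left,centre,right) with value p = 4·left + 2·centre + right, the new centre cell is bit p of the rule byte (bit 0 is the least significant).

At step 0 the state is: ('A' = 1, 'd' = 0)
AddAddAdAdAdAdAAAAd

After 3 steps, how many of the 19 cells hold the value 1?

15

0) AddAddAdAdAdAdAAAAd
1) dAddAdddddddddAAAAd
2) ddAddAAAAAAAAdAAAAA
3) AddAdAAAAAAAAdAAAAA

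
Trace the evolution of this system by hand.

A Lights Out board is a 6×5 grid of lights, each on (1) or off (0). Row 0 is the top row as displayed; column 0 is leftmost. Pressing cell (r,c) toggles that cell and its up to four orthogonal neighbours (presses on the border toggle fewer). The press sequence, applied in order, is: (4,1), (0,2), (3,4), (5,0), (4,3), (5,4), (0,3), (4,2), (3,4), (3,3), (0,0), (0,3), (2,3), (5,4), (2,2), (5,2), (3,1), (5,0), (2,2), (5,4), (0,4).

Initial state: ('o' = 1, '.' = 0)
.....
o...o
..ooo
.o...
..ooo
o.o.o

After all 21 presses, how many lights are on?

k=0  .....
o...o
..ooo
.o...
..ooo
o.o.o
k=1  .....
o...o
..ooo
.....
oo.oo
ooo.o
k=2  .ooo.
o.o.o
..ooo
.....
oo.oo
ooo.o
k=3  .ooo.
o.o.o
..oo.
...oo
oo.o.
ooo.o
k=4  .ooo.
o.o.o
..oo.
...oo
.o.o.
..o.o
k=5  .ooo.
o.o.o
..oo.
....o
.oo.o
..ooo
k=6  .ooo.
o.o.o
..oo.
....o
.oo..
..o..
k=7  .o..o
o.ooo
..oo.
....o
.oo..
..o..
k=8  .o..o
o.ooo
..oo.
..o.o
...o.
.....
k=9  .o..o
o.ooo
..ooo
..oo.
...oo
.....
k=10  .o..o
o.ooo
..o.o
....o
....o
.....
k=11  o...o
..ooo
..o.o
....o
....o
.....
k=12  o.oo.
..o.o
..o.o
....o
....o
.....
k=13  o.oo.
..ooo
...o.
...oo
....o
.....
k=14  o.oo.
..ooo
...o.
...oo
.....
...oo
k=15  o.oo.
...oo
.oo..
..ooo
.....
...oo
k=16  o.oo.
...oo
.oo..
..ooo
..o..
.oo.o
k=17  o.oo.
...oo
..o..
oo.oo
.oo..
.oo.o
k=18  o.oo.
...oo
..o..
oo.oo
ooo..
o.o.o
k=19  o.oo.
..ooo
.o.o.
ooooo
ooo..
o.o.o
k=20  o.oo.
..ooo
.o.o.
ooooo
ooo.o
o.oo.
k=21  o.o.o
..oo.
.o.o.
ooooo
ooo.o
o.oo.

19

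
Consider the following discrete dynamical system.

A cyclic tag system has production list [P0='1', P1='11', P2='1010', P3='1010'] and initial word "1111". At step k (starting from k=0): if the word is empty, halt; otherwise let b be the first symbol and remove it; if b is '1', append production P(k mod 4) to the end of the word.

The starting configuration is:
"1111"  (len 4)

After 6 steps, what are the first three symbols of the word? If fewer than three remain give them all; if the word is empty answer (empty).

step 0: "1111"  (len 4)
step 1: "1111"  (len 4)
step 2: "11111"  (len 5)
step 3: "11111010"  (len 8)
step 4: "11110101010"  (len 11)
step 5: "11101010101"  (len 11)
step 6: "110101010111"  (len 12)

110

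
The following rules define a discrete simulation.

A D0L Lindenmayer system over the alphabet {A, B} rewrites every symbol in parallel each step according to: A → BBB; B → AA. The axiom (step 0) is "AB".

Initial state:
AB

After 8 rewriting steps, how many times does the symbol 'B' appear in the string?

1296

[0] AB
[1] BBBAA
[2] AAAAAABBBBBB
[3] BBBBBBBBBBBBBBBBBBAAAAAAAAAAAA
[4] AAAAAAAAAAAAAAAAAAAAAAAAAAAAAAAAAAAABBBBBBBBBBBBBBBBBBBBBBBBBBBBBBBBBBBB
[5] BBBBBBBBBBBBBBBBBBBBBBBBBBBBBBBBBBBBBBBBBBBBBBBBBBBBBBBBBB…AAAAAAAAAAAAAAAAAAAAAAAAAAAAAAAAAAAAAAAAAAAAAAAAAAAAAAAAAA  (len 180)
[6] AAAAAAAAAAAAAAAAAAAAAAAAAAAAAAAAAAAAAAAAAAAAAAAAAAAAAAAAAA…BBBBBBBBBBBBBBBBBBBBBBBBBBBBBBBBBBBBBBBBBBBBBBBBBBBBBBBBBB  (len 432)
[7] BBBBBBBBBBBBBBBBBBBBBBBBBBBBBBBBBBBBBBBBBBBBBBBBBBBBBBBBBB…AAAAAAAAAAAAAAAAAAAAAAAAAAAAAAAAAAAAAAAAAAAAAAAAAAAAAAAAAA  (len 1080)
[8] AAAAAAAAAAAAAAAAAAAAAAAAAAAAAAAAAAAAAAAAAAAAAAAAAAAAAAAAAA…BBBBBBBBBBBBBBBBBBBBBBBBBBBBBBBBBBBBBBBBBBBBBBBBBBBBBBBBBB  (len 2592)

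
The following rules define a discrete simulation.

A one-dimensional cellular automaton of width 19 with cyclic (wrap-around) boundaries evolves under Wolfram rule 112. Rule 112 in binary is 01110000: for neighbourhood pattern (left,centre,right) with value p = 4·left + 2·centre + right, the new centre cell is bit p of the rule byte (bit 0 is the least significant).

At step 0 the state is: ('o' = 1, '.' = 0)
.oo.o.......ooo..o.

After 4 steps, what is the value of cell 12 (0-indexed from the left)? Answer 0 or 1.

step 0: .oo.o.......ooo..o.
step 1: ..oo.o........oo..o
step 2: o..oo.o........oo..
step 3: .o..oo.o........oo.
step 4: ..o..oo.o........oo

0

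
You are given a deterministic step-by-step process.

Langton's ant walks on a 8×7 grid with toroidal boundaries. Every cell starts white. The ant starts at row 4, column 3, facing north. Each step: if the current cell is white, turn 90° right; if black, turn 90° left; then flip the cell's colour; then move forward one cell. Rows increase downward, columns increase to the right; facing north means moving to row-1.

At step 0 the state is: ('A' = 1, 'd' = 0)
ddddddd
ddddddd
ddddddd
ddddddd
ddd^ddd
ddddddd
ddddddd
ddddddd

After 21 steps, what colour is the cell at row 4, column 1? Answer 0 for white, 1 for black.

1

[0] ddddddd
ddddddd
ddddddd
ddddddd
ddd^ddd
ddddddd
ddddddd
ddddddd
[1] ddddddd
ddddddd
ddddddd
ddddddd
dddA>dd
ddddddd
ddddddd
ddddddd
[2] ddddddd
ddddddd
ddddddd
ddddddd
dddAAdd
ddddvdd
ddddddd
ddddddd
[3] ddddddd
ddddddd
ddddddd
ddddddd
dddAAdd
ddd<Add
ddddddd
ddddddd
[4] ddddddd
ddddddd
ddddddd
ddddddd
ddd^Add
dddAAdd
ddddddd
ddddddd
[5] ddddddd
ddddddd
ddddddd
ddddddd
dd<dAdd
dddAAdd
ddddddd
ddddddd
[6] ddddddd
ddddddd
ddddddd
dd^dddd
ddAdAdd
dddAAdd
ddddddd
ddddddd
[7] ddddddd
ddddddd
ddddddd
ddA>ddd
ddAdAdd
dddAAdd
ddddddd
ddddddd
[8] ddddddd
ddddddd
ddddddd
ddAAddd
ddAvAdd
dddAAdd
ddddddd
ddddddd
[9] ddddddd
ddddddd
ddddddd
ddAAddd
dd<AAdd
dddAAdd
ddddddd
ddddddd
[10] ddddddd
ddddddd
ddddddd
ddAAddd
dddAAdd
ddvAAdd
ddddddd
ddddddd
[11] ddddddd
ddddddd
ddddddd
ddAAddd
dddAAdd
d<AAAdd
ddddddd
ddddddd
[12] ddddddd
ddddddd
ddddddd
ddAAddd
d^dAAdd
dAAAAdd
ddddddd
ddddddd
[13] ddddddd
ddddddd
ddddddd
ddAAddd
dA>AAdd
dAAAAdd
ddddddd
ddddddd
[14] ddddddd
ddddddd
ddddddd
ddAAddd
dAAAAdd
dAvAAdd
ddddddd
ddddddd
[15] ddddddd
ddddddd
ddddddd
ddAAddd
dAAAAdd
dAd>Add
ddddddd
ddddddd
[16] ddddddd
ddddddd
ddddddd
ddAAddd
dAA^Add
dAddAdd
ddddddd
ddddddd
[17] ddddddd
ddddddd
ddddddd
ddAAddd
dA<dAdd
dAddAdd
ddddddd
ddddddd
[18] ddddddd
ddddddd
ddddddd
ddAAddd
dAddAdd
dAvdAdd
ddddddd
ddddddd
[19] ddddddd
ddddddd
ddddddd
ddAAddd
dAddAdd
d<AdAdd
ddddddd
ddddddd
[20] ddddddd
ddddddd
ddddddd
ddAAddd
dAddAdd
ddAdAdd
dvddddd
ddddddd
[21] ddddddd
ddddddd
ddddddd
ddAAddd
dAddAdd
ddAdAdd
<Addddd
ddddddd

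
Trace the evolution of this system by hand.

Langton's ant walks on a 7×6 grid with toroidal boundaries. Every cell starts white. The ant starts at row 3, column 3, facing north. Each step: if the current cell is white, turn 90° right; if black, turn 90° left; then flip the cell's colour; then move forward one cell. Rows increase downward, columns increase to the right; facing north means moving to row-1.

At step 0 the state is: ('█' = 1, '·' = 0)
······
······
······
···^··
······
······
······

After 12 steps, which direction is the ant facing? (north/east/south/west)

t=0: ······
······
······
···^··
······
······
······
t=1: ······
······
······
···█>·
······
······
······
t=2: ······
······
······
···██·
····v·
······
······
t=3: ······
······
······
···██·
···<█·
······
······
t=4: ······
······
······
···^█·
···██·
······
······
t=5: ······
······
······
··<·█·
···██·
······
······
t=6: ······
······
··^···
··█·█·
···██·
······
······
t=7: ······
······
··█>··
··█·█·
···██·
······
······
t=8: ······
······
··██··
··█v█·
···██·
······
······
t=9: ······
······
··██··
··<██·
···██·
······
······
t=10: ······
······
··██··
···██·
··v██·
······
······
t=11: ······
······
··██··
···██·
·<███·
······
······
t=12: ······
······
··██··
·^·██·
·████·
······
······

north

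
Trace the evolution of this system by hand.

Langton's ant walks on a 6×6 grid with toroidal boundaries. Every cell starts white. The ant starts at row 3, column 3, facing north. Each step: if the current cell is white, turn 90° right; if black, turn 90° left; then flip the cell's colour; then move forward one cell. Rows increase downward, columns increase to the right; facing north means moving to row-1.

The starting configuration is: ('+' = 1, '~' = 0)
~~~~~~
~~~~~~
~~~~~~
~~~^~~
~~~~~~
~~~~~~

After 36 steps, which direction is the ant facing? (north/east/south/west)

south

gen 0: ~~~~~~
~~~~~~
~~~~~~
~~~^~~
~~~~~~
~~~~~~
gen 1: ~~~~~~
~~~~~~
~~~~~~
~~~+>~
~~~~~~
~~~~~~
gen 2: ~~~~~~
~~~~~~
~~~~~~
~~~++~
~~~~v~
~~~~~~
gen 3: ~~~~~~
~~~~~~
~~~~~~
~~~++~
~~~<+~
~~~~~~
gen 4: ~~~~~~
~~~~~~
~~~~~~
~~~^+~
~~~++~
~~~~~~
gen 5: ~~~~~~
~~~~~~
~~~~~~
~~<~+~
~~~++~
~~~~~~
gen 6: ~~~~~~
~~~~~~
~~^~~~
~~+~+~
~~~++~
~~~~~~
gen 7: ~~~~~~
~~~~~~
~~+>~~
~~+~+~
~~~++~
~~~~~~
gen 8: ~~~~~~
~~~~~~
~~++~~
~~+v+~
~~~++~
~~~~~~
gen 9: ~~~~~~
~~~~~~
~~++~~
~~<++~
~~~++~
~~~~~~
gen 10: ~~~~~~
~~~~~~
~~++~~
~~~++~
~~v++~
~~~~~~
gen 11: ~~~~~~
~~~~~~
~~++~~
~~~++~
~<+++~
~~~~~~
gen 12: ~~~~~~
~~~~~~
~~++~~
~^~++~
~++++~
~~~~~~
gen 13: ~~~~~~
~~~~~~
~~++~~
~+>++~
~++++~
~~~~~~
gen 14: ~~~~~~
~~~~~~
~~++~~
~++++~
~+v++~
~~~~~~
gen 15: ~~~~~~
~~~~~~
~~++~~
~++++~
~+~>+~
~~~~~~
gen 16: ~~~~~~
~~~~~~
~~++~~
~++^+~
~+~~+~
~~~~~~
gen 17: ~~~~~~
~~~~~~
~~++~~
~+<~+~
~+~~+~
~~~~~~
gen 18: ~~~~~~
~~~~~~
~~++~~
~+~~+~
~+v~+~
~~~~~~
gen 19: ~~~~~~
~~~~~~
~~++~~
~+~~+~
~<+~+~
~~~~~~
gen 20: ~~~~~~
~~~~~~
~~++~~
~+~~+~
~~+~+~
~v~~~~
gen 21: ~~~~~~
~~~~~~
~~++~~
~+~~+~
~~+~+~
<+~~~~
gen 22: ~~~~~~
~~~~~~
~~++~~
~+~~+~
^~+~+~
++~~~~
gen 23: ~~~~~~
~~~~~~
~~++~~
~+~~+~
+>+~+~
++~~~~
gen 24: ~~~~~~
~~~~~~
~~++~~
~+~~+~
+++~+~
+v~~~~
gen 25: ~~~~~~
~~~~~~
~~++~~
~+~~+~
+++~+~
+~>~~~
gen 26: ~~v~~~
~~~~~~
~~++~~
~+~~+~
+++~+~
+~+~~~
gen 27: ~<+~~~
~~~~~~
~~++~~
~+~~+~
+++~+~
+~+~~~
gen 28: ~++~~~
~~~~~~
~~++~~
~+~~+~
+++~+~
+^+~~~
gen 29: ~++~~~
~~~~~~
~~++~~
~+~~+~
+++~+~
++>~~~
gen 30: ~++~~~
~~~~~~
~~++~~
~+~~+~
++^~+~
++~~~~
gen 31: ~++~~~
~~~~~~
~~++~~
~+~~+~
+<~~+~
++~~~~
gen 32: ~++~~~
~~~~~~
~~++~~
~+~~+~
+~~~+~
+v~~~~
gen 33: ~++~~~
~~~~~~
~~++~~
~+~~+~
+~~~+~
+~>~~~
gen 34: ~+v~~~
~~~~~~
~~++~~
~+~~+~
+~~~+~
+~+~~~
gen 35: ~+~>~~
~~~~~~
~~++~~
~+~~+~
+~~~+~
+~+~~~
gen 36: ~+~+~~
~~~v~~
~~++~~
~+~~+~
+~~~+~
+~+~~~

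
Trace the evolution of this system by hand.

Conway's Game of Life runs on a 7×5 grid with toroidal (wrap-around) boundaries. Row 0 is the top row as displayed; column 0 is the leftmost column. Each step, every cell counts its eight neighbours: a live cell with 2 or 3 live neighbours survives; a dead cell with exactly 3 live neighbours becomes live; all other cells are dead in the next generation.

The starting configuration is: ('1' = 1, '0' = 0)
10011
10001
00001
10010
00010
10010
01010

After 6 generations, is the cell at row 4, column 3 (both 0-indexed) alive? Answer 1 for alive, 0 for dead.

1

k=0  10011
10001
00001
10010
00010
10010
01010
k=1  01110
00000
00010
00010
00110
00010
01010
k=2  01010
00010
00000
00011
00111
00011
01011
k=3  10010
00100
00011
00101
10100
00000
00000
k=4  00000
00100
00101
11101
01010
00000
00000
k=5  00000
00010
00101
00001
01011
00000
00000
k=6  00000
00010
00001
00101
10011
00000
00000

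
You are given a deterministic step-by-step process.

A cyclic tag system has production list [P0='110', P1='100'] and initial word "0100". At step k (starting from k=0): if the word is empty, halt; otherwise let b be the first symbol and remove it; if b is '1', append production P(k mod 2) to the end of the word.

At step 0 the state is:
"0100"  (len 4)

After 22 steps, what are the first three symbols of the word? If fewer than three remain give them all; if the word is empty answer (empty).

t=0: "0100"  (len 4)
t=1: "100"  (len 3)
t=2: "00100"  (len 5)
t=3: "0100"  (len 4)
t=4: "100"  (len 3)
t=5: "00110"  (len 5)
t=6: "0110"  (len 4)
t=7: "110"  (len 3)
t=8: "10100"  (len 5)
t=9: "0100110"  (len 7)
t=10: "100110"  (len 6)
t=11: "00110110"  (len 8)
t=12: "0110110"  (len 7)
t=13: "110110"  (len 6)
t=14: "10110100"  (len 8)
t=15: "0110100110"  (len 10)
t=16: "110100110"  (len 9)
t=17: "10100110110"  (len 11)
t=18: "0100110110100"  (len 13)
t=19: "100110110100"  (len 12)
t=20: "00110110100100"  (len 14)
t=21: "0110110100100"  (len 13)
t=22: "110110100100"  (len 12)

110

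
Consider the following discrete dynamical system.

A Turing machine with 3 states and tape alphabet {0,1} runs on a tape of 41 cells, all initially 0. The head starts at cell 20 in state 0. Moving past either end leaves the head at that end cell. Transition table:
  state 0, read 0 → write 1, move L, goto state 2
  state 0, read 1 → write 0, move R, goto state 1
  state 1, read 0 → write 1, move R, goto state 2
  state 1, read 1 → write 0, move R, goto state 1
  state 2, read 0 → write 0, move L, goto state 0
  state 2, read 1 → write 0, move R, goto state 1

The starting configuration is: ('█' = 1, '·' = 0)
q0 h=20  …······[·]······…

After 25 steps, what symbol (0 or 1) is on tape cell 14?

1

[0] q0 h=20  …······[·]······…
[1] q2 h=19  …······[·]█·····…
[2] q0 h=18  …······[·]·█····…
[3] q2 h=17  …······[·]█·█···…
[4] q0 h=16  …······[·]·█·█··…
[5] q2 h=15  …······[·]█·█·█·…
[6] q0 h=14  …······[·]·█·█·█…
[7] q2 h=13  …······[·]█·█·█·…
[8] q0 h=12  …······[·]·█·█·█…
[9] q2 h=11  …······[·]█·█·█·…
[10] q0 h=10  …······[·]·█·█·█…
[11] q2 h= 9  …······[·]█·█·█·…
[12] q0 h= 8  …······[·]·█·█·█…
[13] q2 h= 7  …······[·]█·█·█·…
[14] q0 h= 6  |······[·]·█·█·█…
[15] q2 h= 5  |·····[·]█·█·█·…
[16] q0 h= 4  |····[·]·█·█·█…
[17] q2 h= 3  |···[·]█·█·█·…
[18] q0 h= 2  |··[·]·█·█·█…
[19] q2 h= 1  |·[·]█·█·█·…
[20] q0 h= 0  |[·]·█·█·█…
[21] q2 h= 0  |[█]·█·█·█…
[22] q1 h= 1  |·[·]█·█·█·…
[23] q2 h= 2  |·█[█]·█·█·█…
[24] q1 h= 3  |·█·[·]█·█·█·…
[25] q2 h= 4  |·█·█[█]·█·█·█…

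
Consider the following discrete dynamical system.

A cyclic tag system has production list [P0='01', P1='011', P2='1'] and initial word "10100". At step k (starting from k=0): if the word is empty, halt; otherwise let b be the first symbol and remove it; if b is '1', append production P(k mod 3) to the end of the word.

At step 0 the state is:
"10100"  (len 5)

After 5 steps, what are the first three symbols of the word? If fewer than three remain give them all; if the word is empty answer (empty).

011

k=0  "10100"  (len 5)
k=1  "010001"  (len 6)
k=2  "10001"  (len 5)
k=3  "00011"  (len 5)
k=4  "0011"  (len 4)
k=5  "011"  (len 3)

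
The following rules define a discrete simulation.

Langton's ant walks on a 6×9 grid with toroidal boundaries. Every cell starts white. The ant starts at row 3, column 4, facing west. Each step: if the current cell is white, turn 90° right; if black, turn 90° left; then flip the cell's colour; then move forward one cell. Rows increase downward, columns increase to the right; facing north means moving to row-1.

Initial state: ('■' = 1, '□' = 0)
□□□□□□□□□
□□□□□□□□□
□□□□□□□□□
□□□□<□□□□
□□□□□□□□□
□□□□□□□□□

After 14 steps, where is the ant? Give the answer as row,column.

step 0: □□□□□□□□□
□□□□□□□□□
□□□□□□□□□
□□□□<□□□□
□□□□□□□□□
□□□□□□□□□
step 1: □□□□□□□□□
□□□□□□□□□
□□□□^□□□□
□□□□■□□□□
□□□□□□□□□
□□□□□□□□□
step 2: □□□□□□□□□
□□□□□□□□□
□□□□■>□□□
□□□□■□□□□
□□□□□□□□□
□□□□□□□□□
step 3: □□□□□□□□□
□□□□□□□□□
□□□□■■□□□
□□□□■v□□□
□□□□□□□□□
□□□□□□□□□
step 4: □□□□□□□□□
□□□□□□□□□
□□□□■■□□□
□□□□<■□□□
□□□□□□□□□
□□□□□□□□□
step 5: □□□□□□□□□
□□□□□□□□□
□□□□■■□□□
□□□□□■□□□
□□□□v□□□□
□□□□□□□□□
step 6: □□□□□□□□□
□□□□□□□□□
□□□□■■□□□
□□□□□■□□□
□□□<■□□□□
□□□□□□□□□
step 7: □□□□□□□□□
□□□□□□□□□
□□□□■■□□□
□□□^□■□□□
□□□■■□□□□
□□□□□□□□□
step 8: □□□□□□□□□
□□□□□□□□□
□□□□■■□□□
□□□■>■□□□
□□□■■□□□□
□□□□□□□□□
step 9: □□□□□□□□□
□□□□□□□□□
□□□□■■□□□
□□□■■■□□□
□□□■v□□□□
□□□□□□□□□
step 10: □□□□□□□□□
□□□□□□□□□
□□□□■■□□□
□□□■■■□□□
□□□■□>□□□
□□□□□□□□□
step 11: □□□□□□□□□
□□□□□□□□□
□□□□■■□□□
□□□■■■□□□
□□□■□■□□□
□□□□□v□□□
step 12: □□□□□□□□□
□□□□□□□□□
□□□□■■□□□
□□□■■■□□□
□□□■□■□□□
□□□□<■□□□
step 13: □□□□□□□□□
□□□□□□□□□
□□□□■■□□□
□□□■■■□□□
□□□■^■□□□
□□□□■■□□□
step 14: □□□□□□□□□
□□□□□□□□□
□□□□■■□□□
□□□■■■□□□
□□□■■>□□□
□□□□■■□□□

4,5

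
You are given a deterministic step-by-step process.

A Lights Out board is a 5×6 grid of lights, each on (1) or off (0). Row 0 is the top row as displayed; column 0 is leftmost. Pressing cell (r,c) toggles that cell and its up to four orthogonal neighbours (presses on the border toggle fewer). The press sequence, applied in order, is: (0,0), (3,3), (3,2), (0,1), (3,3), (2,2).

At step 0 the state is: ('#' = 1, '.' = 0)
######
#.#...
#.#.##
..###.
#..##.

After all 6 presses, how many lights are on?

19

t=0: ######
#.#...
#.#.##
..###.
#..##.
t=1: ..####
..#...
#.#.##
..###.
#..##.
t=2: ..####
..#...
#.####
......
#...#.
t=3: ..####
..#...
#..###
.###..
#.#.#.
t=4: ##.###
.##...
#..###
.###..
#.#.#.
t=5: ##.###
.##...
#...##
.#..#.
#.###.
t=6: ##.###
.#....
######
.##.#.
#.###.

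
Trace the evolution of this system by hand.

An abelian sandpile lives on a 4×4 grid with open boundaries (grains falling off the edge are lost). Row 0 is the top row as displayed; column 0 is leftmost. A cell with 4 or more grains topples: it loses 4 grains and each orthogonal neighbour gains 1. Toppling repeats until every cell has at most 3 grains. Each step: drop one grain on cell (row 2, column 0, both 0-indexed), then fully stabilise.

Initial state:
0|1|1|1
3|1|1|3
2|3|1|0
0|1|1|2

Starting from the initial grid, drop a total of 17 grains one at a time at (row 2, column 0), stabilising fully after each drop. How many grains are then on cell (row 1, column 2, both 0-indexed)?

0) 0|1|1|1
3|1|1|3
2|3|1|0
0|1|1|2
1) 0|1|1|1
3|1|1|3
3|3|1|0
0|1|1|2
2) 1|1|1|1
0|3|1|3
2|0|2|0
1|2|1|2
3) 1|1|1|1
0|3|1|3
3|0|2|0
1|2|1|2
4) 1|1|1|1
1|3|1|3
0|1|2|0
2|2|1|2
5) 1|1|1|1
1|3|1|3
1|1|2|0
2|2|1|2
6) 1|1|1|1
1|3|1|3
2|1|2|0
2|2|1|2
7) 1|1|1|1
1|3|1|3
3|1|2|0
2|2|1|2
8) 1|1|1|1
2|3|1|3
0|2|2|0
3|2|1|2
9) 1|1|1|1
2|3|1|3
1|2|2|0
3|2|1|2
10) 1|1|1|1
2|3|1|3
2|2|2|0
3|2|1|2
11) 1|1|1|1
2|3|1|3
3|2|2|0
3|2|1|2
12) 1|1|1|1
3|3|1|3
1|3|2|0
0|3|1|2
13) 1|1|1|1
3|3|1|3
2|3|2|0
0|3|1|2
14) 1|1|1|1
3|3|1|3
3|3|2|0
0|3|1|2
15) 2|2|1|1
1|1|2|3
2|2|3|0
2|0|2|2
16) 2|2|1|1
1|1|2|3
3|2|3|0
2|0|2|2
17) 2|2|1|1
2|1|2|3
0|3|3|0
3|0|2|2

2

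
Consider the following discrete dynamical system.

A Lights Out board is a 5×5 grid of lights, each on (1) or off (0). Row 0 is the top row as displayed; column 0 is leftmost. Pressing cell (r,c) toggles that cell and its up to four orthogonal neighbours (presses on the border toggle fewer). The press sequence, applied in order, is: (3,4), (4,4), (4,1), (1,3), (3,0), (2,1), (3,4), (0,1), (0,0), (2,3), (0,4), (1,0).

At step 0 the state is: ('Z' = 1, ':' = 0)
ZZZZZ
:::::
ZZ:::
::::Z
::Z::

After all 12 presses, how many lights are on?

11

k=0  ZZZZZ
:::::
ZZ:::
::::Z
::Z::
k=1  ZZZZZ
:::::
ZZ::Z
:::Z:
::Z:Z
k=2  ZZZZZ
:::::
ZZ::Z
:::ZZ
::ZZ:
k=3  ZZZZZ
:::::
ZZ::Z
:Z:ZZ
ZZ:Z:
k=4  ZZZ:Z
::ZZZ
ZZ:ZZ
:Z:ZZ
ZZ:Z:
k=5  ZZZ:Z
::ZZZ
:Z:ZZ
Z::ZZ
:Z:Z:
k=6  ZZZ:Z
:ZZZZ
Z:ZZZ
ZZ:ZZ
:Z:Z:
k=7  ZZZ:Z
:ZZZZ
Z:ZZ:
ZZ:::
:Z:ZZ
k=8  ::::Z
::ZZZ
Z:ZZ:
ZZ:::
:Z:ZZ
k=9  ZZ::Z
Z:ZZZ
Z:ZZ:
ZZ:::
:Z:ZZ
k=10  ZZ::Z
Z:Z:Z
Z:::Z
ZZ:Z:
:Z:ZZ
k=11  ZZ:Z:
Z:Z::
Z:::Z
ZZ:Z:
:Z:ZZ
k=12  :Z:Z:
:ZZ::
::::Z
ZZ:Z:
:Z:ZZ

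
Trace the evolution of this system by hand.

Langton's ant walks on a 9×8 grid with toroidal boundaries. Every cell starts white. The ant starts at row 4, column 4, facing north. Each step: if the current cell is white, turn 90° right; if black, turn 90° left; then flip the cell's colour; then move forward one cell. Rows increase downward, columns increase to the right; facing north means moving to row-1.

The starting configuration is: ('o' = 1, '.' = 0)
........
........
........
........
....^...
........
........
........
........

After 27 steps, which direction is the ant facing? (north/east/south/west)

west

step 0: ........
........
........
........
....^...
........
........
........
........
step 1: ........
........
........
........
....o>..
........
........
........
........
step 2: ........
........
........
........
....oo..
.....v..
........
........
........
step 3: ........
........
........
........
....oo..
....<o..
........
........
........
step 4: ........
........
........
........
....^o..
....oo..
........
........
........
step 5: ........
........
........
........
...<.o..
....oo..
........
........
........
step 6: ........
........
........
...^....
...o.o..
....oo..
........
........
........
step 7: ........
........
........
...o>...
...o.o..
....oo..
........
........
........
step 8: ........
........
........
...oo...
...ovo..
....oo..
........
........
........
step 9: ........
........
........
...oo...
...<oo..
....oo..
........
........
........
step 10: ........
........
........
...oo...
....oo..
...voo..
........
........
........
step 11: ........
........
........
...oo...
....oo..
..<ooo..
........
........
........
step 12: ........
........
........
...oo...
..^.oo..
..oooo..
........
........
........
step 13: ........
........
........
...oo...
..o>oo..
..oooo..
........
........
........
step 14: ........
........
........
...oo...
..oooo..
..ovoo..
........
........
........
step 15: ........
........
........
...oo...
..oooo..
..o.>o..
........
........
........
step 16: ........
........
........
...oo...
..oo^o..
..o..o..
........
........
........
step 17: ........
........
........
...oo...
..o<.o..
..o..o..
........
........
........
step 18: ........
........
........
...oo...
..o..o..
..ov.o..
........
........
........
step 19: ........
........
........
...oo...
..o..o..
..<o.o..
........
........
........
step 20: ........
........
........
...oo...
..o..o..
...o.o..
..v.....
........
........
step 21: ........
........
........
...oo...
..o..o..
...o.o..
.<o.....
........
........
step 22: ........
........
........
...oo...
..o..o..
.^.o.o..
.oo.....
........
........
step 23: ........
........
........
...oo...
..o..o..
.o>o.o..
.oo.....
........
........
step 24: ........
........
........
...oo...
..o..o..
.ooo.o..
.ov.....
........
........
step 25: ........
........
........
...oo...
..o..o..
.ooo.o..
.o.>....
........
........
step 26: ........
........
........
...oo...
..o..o..
.ooo.o..
.o.o....
...v....
........
step 27: ........
........
........
...oo...
..o..o..
.ooo.o..
.o.o....
..<o....
........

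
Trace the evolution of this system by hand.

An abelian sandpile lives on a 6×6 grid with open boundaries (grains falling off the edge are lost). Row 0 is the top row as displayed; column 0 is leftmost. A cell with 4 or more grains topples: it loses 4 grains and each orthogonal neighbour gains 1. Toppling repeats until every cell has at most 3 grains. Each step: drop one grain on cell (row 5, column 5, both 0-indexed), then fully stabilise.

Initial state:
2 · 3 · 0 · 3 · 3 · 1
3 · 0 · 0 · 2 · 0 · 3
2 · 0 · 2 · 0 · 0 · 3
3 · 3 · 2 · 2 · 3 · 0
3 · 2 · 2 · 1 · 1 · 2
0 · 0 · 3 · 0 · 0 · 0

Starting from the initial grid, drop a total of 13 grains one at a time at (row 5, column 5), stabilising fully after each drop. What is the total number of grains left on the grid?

60

t=0: 2 · 3 · 0 · 3 · 3 · 1
3 · 0 · 0 · 2 · 0 · 3
2 · 0 · 2 · 0 · 0 · 3
3 · 3 · 2 · 2 · 3 · 0
3 · 2 · 2 · 1 · 1 · 2
0 · 0 · 3 · 0 · 0 · 0
t=1: 2 · 3 · 0 · 3 · 3 · 1
3 · 0 · 0 · 2 · 0 · 3
2 · 0 · 2 · 0 · 0 · 3
3 · 3 · 2 · 2 · 3 · 0
3 · 2 · 2 · 1 · 1 · 2
0 · 0 · 3 · 0 · 0 · 1
t=2: 2 · 3 · 0 · 3 · 3 · 1
3 · 0 · 0 · 2 · 0 · 3
2 · 0 · 2 · 0 · 0 · 3
3 · 3 · 2 · 2 · 3 · 0
3 · 2 · 2 · 1 · 1 · 2
0 · 0 · 3 · 0 · 0 · 2
t=3: 2 · 3 · 0 · 3 · 3 · 1
3 · 0 · 0 · 2 · 0 · 3
2 · 0 · 2 · 0 · 0 · 3
3 · 3 · 2 · 2 · 3 · 0
3 · 2 · 2 · 1 · 1 · 2
0 · 0 · 3 · 0 · 0 · 3
t=4: 2 · 3 · 0 · 3 · 3 · 1
3 · 0 · 0 · 2 · 0 · 3
2 · 0 · 2 · 0 · 0 · 3
3 · 3 · 2 · 2 · 3 · 0
3 · 2 · 2 · 1 · 1 · 3
0 · 0 · 3 · 0 · 1 · 0
t=5: 2 · 3 · 0 · 3 · 3 · 1
3 · 0 · 0 · 2 · 0 · 3
2 · 0 · 2 · 0 · 0 · 3
3 · 3 · 2 · 2 · 3 · 0
3 · 2 · 2 · 1 · 1 · 3
0 · 0 · 3 · 0 · 1 · 1
t=6: 2 · 3 · 0 · 3 · 3 · 1
3 · 0 · 0 · 2 · 0 · 3
2 · 0 · 2 · 0 · 0 · 3
3 · 3 · 2 · 2 · 3 · 0
3 · 2 · 2 · 1 · 1 · 3
0 · 0 · 3 · 0 · 1 · 2
t=7: 2 · 3 · 0 · 3 · 3 · 1
3 · 0 · 0 · 2 · 0 · 3
2 · 0 · 2 · 0 · 0 · 3
3 · 3 · 2 · 2 · 3 · 0
3 · 2 · 2 · 1 · 1 · 3
0 · 0 · 3 · 0 · 1 · 3
t=8: 2 · 3 · 0 · 3 · 3 · 1
3 · 0 · 0 · 2 · 0 · 3
2 · 0 · 2 · 0 · 0 · 3
3 · 3 · 2 · 2 · 3 · 1
3 · 2 · 2 · 1 · 2 · 0
0 · 0 · 3 · 0 · 2 · 1
t=9: 2 · 3 · 0 · 3 · 3 · 1
3 · 0 · 0 · 2 · 0 · 3
2 · 0 · 2 · 0 · 0 · 3
3 · 3 · 2 · 2 · 3 · 1
3 · 2 · 2 · 1 · 2 · 0
0 · 0 · 3 · 0 · 2 · 2
t=10: 2 · 3 · 0 · 3 · 3 · 1
3 · 0 · 0 · 2 · 0 · 3
2 · 0 · 2 · 0 · 0 · 3
3 · 3 · 2 · 2 · 3 · 1
3 · 2 · 2 · 1 · 2 · 0
0 · 0 · 3 · 0 · 2 · 3
t=11: 2 · 3 · 0 · 3 · 3 · 1
3 · 0 · 0 · 2 · 0 · 3
2 · 0 · 2 · 0 · 0 · 3
3 · 3 · 2 · 2 · 3 · 1
3 · 2 · 2 · 1 · 2 · 1
0 · 0 · 3 · 0 · 3 · 0
t=12: 2 · 3 · 0 · 3 · 3 · 1
3 · 0 · 0 · 2 · 0 · 3
2 · 0 · 2 · 0 · 0 · 3
3 · 3 · 2 · 2 · 3 · 1
3 · 2 · 2 · 1 · 2 · 1
0 · 0 · 3 · 0 · 3 · 1
t=13: 2 · 3 · 0 · 3 · 3 · 1
3 · 0 · 0 · 2 · 0 · 3
2 · 0 · 2 · 0 · 0 · 3
3 · 3 · 2 · 2 · 3 · 1
3 · 2 · 2 · 1 · 2 · 1
0 · 0 · 3 · 0 · 3 · 2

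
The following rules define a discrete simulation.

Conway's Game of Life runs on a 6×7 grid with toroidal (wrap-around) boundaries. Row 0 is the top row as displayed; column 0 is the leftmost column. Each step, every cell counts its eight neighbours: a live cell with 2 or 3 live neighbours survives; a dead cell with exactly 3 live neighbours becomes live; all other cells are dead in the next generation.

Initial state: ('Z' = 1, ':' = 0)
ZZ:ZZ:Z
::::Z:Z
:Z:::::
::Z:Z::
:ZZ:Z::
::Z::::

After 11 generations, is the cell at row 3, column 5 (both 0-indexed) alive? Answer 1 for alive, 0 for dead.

1

[0] ZZ:ZZ:Z
::::Z:Z
:Z:::::
::Z:Z::
:ZZ:Z::
::Z::::
[1] ZZZZZ:Z
:ZZZZ:Z
:::Z:Z:
::Z::::
:ZZ::::
::::ZZ:
[2] ::::::Z
::::::Z
:Z:::Z:
:ZZZ:::
:ZZZ:::
::::ZZZ
[3] Z:::::Z
Z::::ZZ
ZZ:::::
Z::ZZ::
ZZ:::Z:
Z:ZZZZZ
[4] :::Z:::
:::::Z:
:Z::ZZ:
::Z:Z::
:::::::
::ZZZ::
[5] ::ZZ:::
:::::Z:
:::ZZZ:
:::ZZZ:
::Z:Z::
::ZZZ::
[6] ::Z::::
::Z::Z:
:::Z::Z
::Z::::
::Z::::
:Z::Z::
[7] :ZZZ:::
::ZZ:::
::ZZ:::
::ZZ:::
:ZZZ:::
:ZZZ:::
[8] ::::Z::
::::Z::
:Z::Z::
::::Z::
::::Z::
Z:::Z::
[9] :::ZZZ:
:::ZZZ:
:::ZZZ:
:::ZZZ:
:::ZZZ:
:::ZZZ:
[10] ::Z:::Z
::Z:::Z
::Z:::Z
::Z:::Z
::Z:::Z
::Z:::Z
[11] ZZZZ:ZZ
ZZZZ:ZZ
ZZZZ:ZZ
ZZZZ:ZZ
ZZZZ:ZZ
ZZZZ:ZZ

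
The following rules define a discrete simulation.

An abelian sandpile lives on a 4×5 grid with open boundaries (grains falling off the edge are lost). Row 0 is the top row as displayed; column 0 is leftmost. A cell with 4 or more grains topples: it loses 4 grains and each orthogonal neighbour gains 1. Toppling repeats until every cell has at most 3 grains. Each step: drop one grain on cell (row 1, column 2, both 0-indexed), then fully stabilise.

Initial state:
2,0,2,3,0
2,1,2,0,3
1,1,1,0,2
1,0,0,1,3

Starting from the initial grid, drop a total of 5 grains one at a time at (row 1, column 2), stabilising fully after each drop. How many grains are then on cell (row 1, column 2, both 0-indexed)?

t=0: 2,0,2,3,0
2,1,2,0,3
1,1,1,0,2
1,0,0,1,3
t=1: 2,0,2,3,0
2,1,3,0,3
1,1,1,0,2
1,0,0,1,3
t=2: 2,0,3,3,0
2,2,0,1,3
1,1,2,0,2
1,0,0,1,3
t=3: 2,0,3,3,0
2,2,1,1,3
1,1,2,0,2
1,0,0,1,3
t=4: 2,0,3,3,0
2,2,2,1,3
1,1,2,0,2
1,0,0,1,3
t=5: 2,0,3,3,0
2,2,3,1,3
1,1,2,0,2
1,0,0,1,3

3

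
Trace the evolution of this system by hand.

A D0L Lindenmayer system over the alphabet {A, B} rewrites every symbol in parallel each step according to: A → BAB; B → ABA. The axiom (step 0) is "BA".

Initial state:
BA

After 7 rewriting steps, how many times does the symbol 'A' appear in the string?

2187

gen 0: BA
gen 1: ABABAB
gen 2: BABABABABABABABABA
gen 3: ABABABABABABABABABABABABABABABABABABABABABABABABABABAB
gen 4: BABABABABABABABABABABABABABABABABABABABABABABABABABABABABA…BABABABABABABABABABABABABABABABABABABABABABABABABABABABABA  (len 162)
gen 5: ABABABABABABABABABABABABABABABABABABABABABABABABABABABABAB…ABABABABABABABABABABABABABABABABABABABABABABABABABABABABAB  (len 486)
gen 6: BABABABABABABABABABABABABABABABABABABABABABABABABABABABABA…BABABABABABABABABABABABABABABABABABABABABABABABABABABABABA  (len 1458)
gen 7: ABABABABABABABABABABABABABABABABABABABABABABABABABABABABAB…ABABABABABABABABABABABABABABABABABABABABABABABABABABABABAB  (len 4374)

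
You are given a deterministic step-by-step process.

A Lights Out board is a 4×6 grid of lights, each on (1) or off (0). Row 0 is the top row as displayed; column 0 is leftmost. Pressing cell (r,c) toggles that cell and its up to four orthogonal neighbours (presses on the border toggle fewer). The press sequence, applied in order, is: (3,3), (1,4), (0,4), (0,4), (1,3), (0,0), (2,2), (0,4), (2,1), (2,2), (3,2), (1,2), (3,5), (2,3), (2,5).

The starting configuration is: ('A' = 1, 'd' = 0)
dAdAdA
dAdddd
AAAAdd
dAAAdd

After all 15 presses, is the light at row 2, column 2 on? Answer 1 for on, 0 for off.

1

[0] dAdAdA
dAdddd
AAAAdd
dAAAdd
[1] dAdAdA
dAdddd
AAAddd
dAddAd
[2] dAdAAA
dAdAAA
AAAdAd
dAddAd
[3] dAdddd
dAdAdA
AAAdAd
dAddAd
[4] dAdAAA
dAdAAA
AAAdAd
dAddAd
[5] dAddAA
dAAddA
AAAAAd
dAddAd
[6] AdddAA
AAAddA
AAAAAd
dAddAd
[7] AdddAA
AAdddA
AdddAd
dAAdAd
[8] AddAdd
AAddAA
AdddAd
dAAdAd
[9] AddAdd
AdddAA
dAAdAd
ddAdAd
[10] AddAdd
AdAdAA
dddAAd
ddddAd
[11] AddAdd
AdAdAA
ddAAAd
dAAAAd
[12] AdAAdd
AAdAAA
dddAAd
dAAAAd
[13] AdAAdd
AAdAAA
dddAAA
dAAAdA
[14] AdAAdd
AAddAA
ddAddA
dAAddA
[15] AdAAdd
AAddAd
ddAdAd
dAAddd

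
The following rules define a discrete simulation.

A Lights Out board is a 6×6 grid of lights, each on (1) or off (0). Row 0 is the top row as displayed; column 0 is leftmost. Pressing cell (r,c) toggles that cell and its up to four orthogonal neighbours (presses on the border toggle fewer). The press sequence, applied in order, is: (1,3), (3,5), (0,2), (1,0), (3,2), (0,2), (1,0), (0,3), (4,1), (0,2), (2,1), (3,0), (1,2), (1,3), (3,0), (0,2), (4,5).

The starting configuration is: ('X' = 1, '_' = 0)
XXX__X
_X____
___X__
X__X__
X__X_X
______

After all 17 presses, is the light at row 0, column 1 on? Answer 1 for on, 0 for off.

1

gen 0: XXX__X
_X____
___X__
X__X__
X__X_X
______
gen 1: XXXX_X
_XXXX_
______
X__X__
X__X_X
______
gen 2: XXXX_X
_XXXX_
_____X
X__XXX
X__X__
______
gen 3: X____X
_X_XX_
_____X
X__XXX
X__X__
______
gen 4: _____X
X__XX_
X____X
X__XXX
X__X__
______
gen 5: _____X
X__XX_
X_X__X
XXX_XX
X_XX__
______
gen 6: _XXX_X
X_XXX_
X_X__X
XXX_XX
X_XX__
______
gen 7: XXXX_X
_XXXX_
__X__X
XXX_XX
X_XX__
______
gen 8: XX__XX
_XX_X_
__X__X
XXX_XX
X_XX__
______
gen 9: XX__XX
_XX_X_
__X__X
X_X_XX
_X_X__
_X____
gen 10: X_XXXX
_X__X_
__X__X
X_X_XX
_X_X__
_X____
gen 11: X_XXXX
____X_
XX___X
XXX_XX
_X_X__
_X____
gen 12: X_XXXX
____X_
_X___X
__X_XX
XX_X__
_X____
gen 13: X__XXX
_XXXX_
_XX__X
__X_XX
XX_X__
_X____
gen 14: X___XX
_X____
_XXX_X
__X_XX
XX_X__
_X____
gen 15: X___XX
_X____
XXXX_X
XXX_XX
_X_X__
_X____
gen 16: XXXXXX
_XX___
XXXX_X
XXX_XX
_X_X__
_X____
gen 17: XXXXXX
_XX___
XXXX_X
XXX_X_
_X_XXX
_X___X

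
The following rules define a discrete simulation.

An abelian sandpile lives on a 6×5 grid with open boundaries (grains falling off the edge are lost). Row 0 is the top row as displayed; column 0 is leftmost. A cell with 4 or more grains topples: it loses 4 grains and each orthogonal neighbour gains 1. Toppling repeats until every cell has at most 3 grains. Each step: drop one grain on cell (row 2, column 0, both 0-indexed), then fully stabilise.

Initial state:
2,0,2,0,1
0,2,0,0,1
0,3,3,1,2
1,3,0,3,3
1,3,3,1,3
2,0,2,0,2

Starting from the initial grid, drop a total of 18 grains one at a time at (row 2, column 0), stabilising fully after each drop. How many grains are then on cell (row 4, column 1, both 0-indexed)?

t=0: 2,0,2,0,1
0,2,0,0,1
0,3,3,1,2
1,3,0,3,3
1,3,3,1,3
2,0,2,0,2
t=1: 2,0,2,0,1
0,2,0,0,1
1,3,3,1,2
1,3,0,3,3
1,3,3,1,3
2,0,2,0,2
t=2: 2,0,2,0,1
0,2,0,0,1
2,3,3,1,2
1,3,0,3,3
1,3,3,1,3
2,0,2,0,2
t=3: 2,0,2,0,1
0,2,0,0,1
3,3,3,1,2
1,3,0,3,3
1,3,3,1,3
2,0,2,0,2
t=4: 2,0,2,0,1
1,3,1,0,1
1,2,0,2,2
3,1,3,3,3
2,1,0,2,3
2,1,3,0,2
t=5: 2,0,2,0,1
1,3,1,0,1
2,2,0,2,2
3,1,3,3,3
2,1,0,2,3
2,1,3,0,2
t=6: 2,0,2,0,1
1,3,1,0,1
3,2,0,2,2
3,1,3,3,3
2,1,0,2,3
2,1,3,0,2
t=7: 2,0,2,0,1
2,3,1,0,1
1,3,0,2,2
0,2,3,3,3
3,1,0,2,3
2,1,3,0,2
t=8: 2,0,2,0,1
2,3,1,0,1
2,3,0,2,2
0,2,3,3,3
3,1,0,2,3
2,1,3,0,2
t=9: 2,0,2,0,1
2,3,1,0,1
3,3,0,2,2
0,2,3,3,3
3,1,0,2,3
2,1,3,0,2
t=10: 3,1,2,0,1
0,1,2,0,1
2,1,1,2,2
1,3,3,3,3
3,1,0,2,3
2,1,3,0,2
t=11: 3,1,2,0,1
0,1,2,0,1
3,1,1,2,2
1,3,3,3,3
3,1,0,2,3
2,1,3,0,2
t=12: 3,1,2,0,1
1,1,2,0,1
0,2,1,2,2
2,3,3,3,3
3,1,0,2,3
2,1,3,0,2
t=13: 3,1,2,0,1
1,1,2,0,1
1,2,1,2,2
2,3,3,3,3
3,1,0,2,3
2,1,3,0,2
t=14: 3,1,2,0,1
1,1,2,0,1
2,2,1,2,2
2,3,3,3,3
3,1,0,2,3
2,1,3,0,2
t=15: 3,1,2,0,1
1,1,2,0,1
3,2,1,2,2
2,3,3,3,3
3,1,0,2,3
2,1,3,0,2
t=16: 3,1,2,0,1
2,1,2,0,1
0,3,1,2,2
3,3,3,3,3
3,1,0,2,3
2,1,3,0,2
t=17: 3,1,2,0,1
2,1,2,0,1
1,3,1,2,2
3,3,3,3,3
3,1,0,2,3
2,1,3,0,2
t=18: 3,1,2,0,1
2,1,2,0,1
2,3,1,2,2
3,3,3,3,3
3,1,0,2,3
2,1,3,0,2

1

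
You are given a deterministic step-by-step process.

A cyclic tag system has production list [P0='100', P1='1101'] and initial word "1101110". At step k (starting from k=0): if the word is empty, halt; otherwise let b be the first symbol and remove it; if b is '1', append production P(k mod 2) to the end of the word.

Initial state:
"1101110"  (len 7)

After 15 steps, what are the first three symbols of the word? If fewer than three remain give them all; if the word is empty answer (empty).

101

[0] "1101110"  (len 7)
[1] "101110100"  (len 9)
[2] "011101001101"  (len 12)
[3] "11101001101"  (len 11)
[4] "11010011011101"  (len 14)
[5] "1010011011101100"  (len 16)
[6] "0100110111011001101"  (len 19)
[7] "100110111011001101"  (len 18)
[8] "001101110110011011101"  (len 21)
[9] "01101110110011011101"  (len 20)
[10] "1101110110011011101"  (len 19)
[11] "101110110011011101100"  (len 21)
[12] "011101100110111011001101"  (len 24)
[13] "11101100110111011001101"  (len 23)
[14] "11011001101110110011011101"  (len 26)
[15] "1011001101110110011011101100"  (len 28)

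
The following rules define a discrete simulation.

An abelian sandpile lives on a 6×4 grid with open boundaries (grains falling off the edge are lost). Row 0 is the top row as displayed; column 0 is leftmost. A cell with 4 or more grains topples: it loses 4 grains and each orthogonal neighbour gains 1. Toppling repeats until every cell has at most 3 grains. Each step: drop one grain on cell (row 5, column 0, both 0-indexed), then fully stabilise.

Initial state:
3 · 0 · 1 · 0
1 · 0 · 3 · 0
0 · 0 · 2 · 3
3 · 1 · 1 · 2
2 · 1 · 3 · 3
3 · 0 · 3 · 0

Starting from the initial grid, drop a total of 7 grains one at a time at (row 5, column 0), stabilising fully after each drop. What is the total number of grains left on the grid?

[0] 3 · 0 · 1 · 0
1 · 0 · 3 · 0
0 · 0 · 2 · 3
3 · 1 · 1 · 2
2 · 1 · 3 · 3
3 · 0 · 3 · 0
[1] 3 · 0 · 1 · 0
1 · 0 · 3 · 0
0 · 0 · 2 · 3
3 · 1 · 1 · 2
3 · 1 · 3 · 3
0 · 1 · 3 · 0
[2] 3 · 0 · 1 · 0
1 · 0 · 3 · 0
0 · 0 · 2 · 3
3 · 1 · 1 · 2
3 · 1 · 3 · 3
1 · 1 · 3 · 0
[3] 3 · 0 · 1 · 0
1 · 0 · 3 · 0
0 · 0 · 2 · 3
3 · 1 · 1 · 2
3 · 1 · 3 · 3
2 · 1 · 3 · 0
[4] 3 · 0 · 1 · 0
1 · 0 · 3 · 0
0 · 0 · 2 · 3
3 · 1 · 1 · 2
3 · 1 · 3 · 3
3 · 1 · 3 · 0
[5] 3 · 0 · 1 · 0
1 · 0 · 3 · 0
1 · 0 · 2 · 3
0 · 2 · 1 · 2
1 · 2 · 3 · 3
1 · 2 · 3 · 0
[6] 3 · 0 · 1 · 0
1 · 0 · 3 · 0
1 · 0 · 2 · 3
0 · 2 · 1 · 2
1 · 2 · 3 · 3
2 · 2 · 3 · 0
[7] 3 · 0 · 1 · 0
1 · 0 · 3 · 0
1 · 0 · 2 · 3
0 · 2 · 1 · 2
1 · 2 · 3 · 3
3 · 2 · 3 · 0

36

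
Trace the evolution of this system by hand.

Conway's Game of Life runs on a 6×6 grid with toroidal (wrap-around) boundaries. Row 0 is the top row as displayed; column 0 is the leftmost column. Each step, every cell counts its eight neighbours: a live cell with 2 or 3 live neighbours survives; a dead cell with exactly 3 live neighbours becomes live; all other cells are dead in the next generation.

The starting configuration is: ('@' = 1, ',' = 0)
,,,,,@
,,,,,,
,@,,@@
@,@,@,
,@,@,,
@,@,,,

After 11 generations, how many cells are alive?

k=0  ,,,,,@
,,,,,,
,@,,@@
@,@,@,
,@,@,,
@,@,,,
k=1  ,,,,,,
@,,,@@
@@,@@@
@,@,@,
@,,@,@
@@@,,,
k=2  ,,,,,,
,@,@,,
,,@,,,
,,@,,,
,,,@@,
@@@,,@
k=3  ,,,,,,
,,@,,,
,@@@,,
,,@,,,
@,,@@@
@@@@@@
k=4  @,,,@@
,@@@,,
,@,@,,
@,,,,@
,,,,,,
,@@,,,
k=5  @,,,@@
,@,@,@
,@,@@,
@,,,,,
@@,,,,
@@,,,@
k=6  ,,@,,,
,@,@,,
,@,@@@
@,@,,@
,,,,,,
,,,,@,
k=7  ,,@@,,
@@,@,,
,@,@,@
@@@@,@
,,,,,@
,,,,,,
k=8  ,@@@,,
@@,@,,
,,,@,@
,@,@,@
,@@,@@
,,,,,,
k=9  @@,@,,
@@,@,,
,@,@,@
,@,@,@
,@@@@@
@,,,@,
k=10  ,,,@@,
,,,@,@
,@,@,@
,@,,,@
,@,,,,
,,,,,,
k=11  ,,,@@,
@,,@,@
,,,,,@
,@,,@,
@,,,,,
,,,,,,

9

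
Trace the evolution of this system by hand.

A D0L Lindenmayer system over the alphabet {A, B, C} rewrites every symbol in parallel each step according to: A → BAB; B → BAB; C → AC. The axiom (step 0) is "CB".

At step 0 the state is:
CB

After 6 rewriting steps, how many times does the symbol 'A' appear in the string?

gen 0: CB
gen 1: ACBAB
gen 2: BABACBABBABBAB
gen 3: BABBABBABBABACBABBABBABBABBABBABBABBABBAB
gen 4: BABBABBABBABBABBABBABBABBABBABBABBABBABACBABBABBABBABBABBA…BBABBABBABBABBABBABBABBABBABBABBABBABBABBABBABBABBABBABBAB  (len 122)
gen 5: BABBABBABBABBABBABBABBABBABBABBABBABBABBABBABBABBABBABBABB…BBABBABBABBABBABBABBABBABBABBABBABBABBABBABBABBABBABBABBAB  (len 365)
gen 6: BABBABBABBABBABBABBABBABBABBABBABBABBABBABBABBABBABBABBABB…BBABBABBABBABBABBABBABBABBABBABBABBABBABBABBABBABBABBABBAB  (len 1094)

365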